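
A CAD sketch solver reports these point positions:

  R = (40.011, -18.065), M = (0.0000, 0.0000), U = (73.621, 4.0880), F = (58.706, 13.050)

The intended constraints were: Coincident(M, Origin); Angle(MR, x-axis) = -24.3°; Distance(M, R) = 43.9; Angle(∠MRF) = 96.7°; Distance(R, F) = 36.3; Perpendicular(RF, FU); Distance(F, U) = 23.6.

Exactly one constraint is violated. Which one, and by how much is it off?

Distance(F, U) = 23.6 — off by 6.20.

M = (0.00, 0.00) ✓; MR at -24.30° ✓; |MR| = 43.90 ✓; ∠MRF = 96.70° ✓; |RF| = 36.30 ✓; ∠(RF, FU) = 90.00° ✓; |FU| = 17.40 ✗.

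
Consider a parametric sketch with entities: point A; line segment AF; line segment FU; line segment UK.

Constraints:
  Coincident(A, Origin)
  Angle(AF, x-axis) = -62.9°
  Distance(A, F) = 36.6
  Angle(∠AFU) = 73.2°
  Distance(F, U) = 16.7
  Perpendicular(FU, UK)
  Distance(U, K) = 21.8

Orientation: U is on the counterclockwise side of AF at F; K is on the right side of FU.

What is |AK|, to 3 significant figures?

57.2

A is at the origin; AF runs at -62.9° with length 36.6, so F = 36.6·(cos -62.9°, sin -62.9°) = (16.7, -32.6). ∠AFU = 73.2°, so FU runs at -62.9° + (180° − 73.2°) = 43.9° from the x-axis; with |FU| = 16.7, U = F + 16.7·(cos 43.9°, sin 43.9°) = (28.7, -21.0). The perpendicularity gives UK at right angles to FU; with |UK| = 21.8 on the right of FU, K = U + 21.8·(0.693, -0.721) = (43.8, -36.7). Then |AK| = |K − A| = 57.2.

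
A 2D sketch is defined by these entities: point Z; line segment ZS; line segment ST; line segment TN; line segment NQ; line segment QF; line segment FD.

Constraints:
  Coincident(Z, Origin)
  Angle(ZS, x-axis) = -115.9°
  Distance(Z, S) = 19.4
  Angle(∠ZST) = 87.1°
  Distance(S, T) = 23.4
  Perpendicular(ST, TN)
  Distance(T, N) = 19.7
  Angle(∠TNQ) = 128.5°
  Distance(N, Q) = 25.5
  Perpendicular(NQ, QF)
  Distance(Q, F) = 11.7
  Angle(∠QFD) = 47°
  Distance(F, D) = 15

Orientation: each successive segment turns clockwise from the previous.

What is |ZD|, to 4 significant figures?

13.05

Z is at the origin; ZS runs at -115.9° with length 19.4, so S = (-8.474, -17.45). ∠ZST = 87.1° gives ST at 151.2° from the x-axis; with |ST| = 23.4, T = (-28.98, -6.178). ST ⟂ TN, so TN runs at 61.20°; with |TN| = 19.7, N = (-19.49, 11.08). ∠TNQ = 128.5° gives NQ at 9.700° from the x-axis; with |NQ| = 25.5, Q = (5.646, 15.38). NQ ⟂ QF, so QF runs at -80.30°; with |QF| = 11.7, F = (7.618, 3.849). ∠QFD = 47.0° gives FD at 146.7° from the x-axis; with |FD| = 15.0, D = (-4.919, 12.08). Then |ZD| = |D − Z| = 13.05.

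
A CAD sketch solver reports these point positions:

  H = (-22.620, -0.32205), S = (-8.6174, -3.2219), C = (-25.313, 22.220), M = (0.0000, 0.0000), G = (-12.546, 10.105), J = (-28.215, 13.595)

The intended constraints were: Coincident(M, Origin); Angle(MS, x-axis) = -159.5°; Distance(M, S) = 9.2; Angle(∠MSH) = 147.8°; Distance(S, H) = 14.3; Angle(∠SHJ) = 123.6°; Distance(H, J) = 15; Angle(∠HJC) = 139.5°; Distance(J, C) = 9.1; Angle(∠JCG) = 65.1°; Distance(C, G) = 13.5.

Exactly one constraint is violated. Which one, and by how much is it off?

Distance(C, G) = 13.5 — off by 4.10.

M = (0.00, 0.00) ✓; MS at -159.5° ✓; |MS| = 9.200 ✓; ∠MSH = 147.8° ✓; |SH| = 14.30 ✓; ∠SHJ = 123.6° ✓; |HJ| = 15.00 ✓; ∠HJC = 139.5° ✓; |JC| = 9.100 ✓; ∠JCG = 65.10° ✓; |CG| = 17.60 ✗.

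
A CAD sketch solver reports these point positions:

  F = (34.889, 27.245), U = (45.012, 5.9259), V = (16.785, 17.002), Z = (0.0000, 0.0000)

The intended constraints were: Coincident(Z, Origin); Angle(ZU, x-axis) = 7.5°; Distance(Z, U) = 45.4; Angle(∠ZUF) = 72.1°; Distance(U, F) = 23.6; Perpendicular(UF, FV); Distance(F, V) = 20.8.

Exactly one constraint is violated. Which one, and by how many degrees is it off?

Perpendicular(UF, FV) — off by 4.10°.

Z = (0.00, 0.00) ✓; ZU at 7.500° ✓; |ZU| = 45.40 ✓; ∠ZUF = 72.10° ✓; |UF| = 23.60 ✓; ∠(UF, FV) = 94.10° ✗; |FV| = 20.80 ✓.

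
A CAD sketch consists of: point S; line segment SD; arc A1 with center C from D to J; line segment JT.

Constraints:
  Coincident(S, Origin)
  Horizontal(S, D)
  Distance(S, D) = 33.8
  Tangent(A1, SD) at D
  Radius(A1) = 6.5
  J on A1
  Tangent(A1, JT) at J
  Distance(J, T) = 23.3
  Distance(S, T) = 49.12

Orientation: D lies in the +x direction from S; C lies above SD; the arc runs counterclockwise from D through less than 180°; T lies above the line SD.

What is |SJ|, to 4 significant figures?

40.88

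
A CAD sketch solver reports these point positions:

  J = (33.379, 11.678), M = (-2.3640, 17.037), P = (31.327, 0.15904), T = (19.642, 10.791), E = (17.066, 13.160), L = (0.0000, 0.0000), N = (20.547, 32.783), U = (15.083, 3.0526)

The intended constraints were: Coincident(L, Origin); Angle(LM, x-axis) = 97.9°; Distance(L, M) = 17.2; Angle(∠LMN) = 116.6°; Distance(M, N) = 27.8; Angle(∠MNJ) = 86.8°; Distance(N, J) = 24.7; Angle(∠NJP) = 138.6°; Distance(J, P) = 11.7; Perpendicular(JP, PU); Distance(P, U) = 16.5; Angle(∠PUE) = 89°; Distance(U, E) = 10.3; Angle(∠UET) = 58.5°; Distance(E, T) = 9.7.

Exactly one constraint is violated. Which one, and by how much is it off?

Distance(E, T) = 9.7 — off by 6.20.

L = (0.00, 0.00) ✓; LM at 97.90° ✓; |LM| = 17.20 ✓; ∠LMN = 116.6° ✓; |MN| = 27.80 ✓; ∠MNJ = 86.80° ✓; |NJ| = 24.70 ✓; ∠NJP = 138.6° ✓; |JP| = 11.70 ✓; ∠(JP, PU) = 90.00° ✓; |PU| = 16.50 ✓; ∠PUE = 89.00° ✓; |UE| = 10.30 ✓; ∠UET = 58.50° ✓; |ET| = 3.500 ✗.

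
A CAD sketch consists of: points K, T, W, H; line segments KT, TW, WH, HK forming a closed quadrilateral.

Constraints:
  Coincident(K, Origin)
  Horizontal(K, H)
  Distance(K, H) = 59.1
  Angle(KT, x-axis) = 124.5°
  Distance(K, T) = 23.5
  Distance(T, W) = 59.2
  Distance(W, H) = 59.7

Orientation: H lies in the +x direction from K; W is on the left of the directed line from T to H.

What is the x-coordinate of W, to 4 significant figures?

34.44

K is at the origin; K and H share the same y with |KH| = 59.1 and H in +x, so H = (59.1, 0). KT runs at 124.5° with |KT| = 23.5, so T = (-13.31, 19.37). W is determined by |TW| = 59.2 and |WH| = 59.7 together: it lies at the intersection of circle(T, 59.2) and circle(H, 59.7). With |TH| = 74.96, the foot of the radical line on TH is 37.08 from T and the perpendicular offset is √(59.2² − 37.08²) = 46.15. Taking the left-of-TH solution: W = (34.44, 54.37).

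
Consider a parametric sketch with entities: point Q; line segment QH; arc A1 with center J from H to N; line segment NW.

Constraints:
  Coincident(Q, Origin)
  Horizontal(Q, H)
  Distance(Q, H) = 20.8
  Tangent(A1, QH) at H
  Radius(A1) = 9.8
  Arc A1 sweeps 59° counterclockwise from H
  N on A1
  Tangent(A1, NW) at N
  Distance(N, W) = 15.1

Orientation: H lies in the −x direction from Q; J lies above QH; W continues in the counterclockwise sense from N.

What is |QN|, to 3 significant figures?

13.3

Q is at the origin; Q and H share the same y with |QH| = 20.8 and H on the −x side, so H = (-20.8, 0.00). Tangency of A1 to QH means the radius JH is perpendicular to QH, so J = H + (0, 9.8) = (-20.8, 9.80). On A1, H sits at bearing -90° from J; a 59° counterclockwise sweep puts N at bearing -31°, so N = J + 9.8·(cos -31°, sin -31°) = (-12.4, 4.75). Then |QN| = |N − Q| = 13.3.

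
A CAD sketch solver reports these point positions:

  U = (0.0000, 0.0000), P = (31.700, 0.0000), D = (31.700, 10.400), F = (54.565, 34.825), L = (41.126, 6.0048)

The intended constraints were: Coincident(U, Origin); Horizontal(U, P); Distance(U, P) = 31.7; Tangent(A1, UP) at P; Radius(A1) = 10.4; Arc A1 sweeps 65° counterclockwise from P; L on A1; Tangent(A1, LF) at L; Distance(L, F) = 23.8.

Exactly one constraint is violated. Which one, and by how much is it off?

Distance(L, F) = 23.8 — off by 8.00.

U = (0.00, 0.00) ✓; U.y = 0.00, P.y = 0.00 ✓; |UP| = 31.70 ✓; ∠(DP, PU) = 90.00° ✓; |DP| = 10.40 ✓; bearing(D→L) − bearing(D→P) = 65.00° ✓; |DL| = 10.40 ✓; ∠(DL, LF) = 90.00° ✓; |LF| = 31.80 ✗.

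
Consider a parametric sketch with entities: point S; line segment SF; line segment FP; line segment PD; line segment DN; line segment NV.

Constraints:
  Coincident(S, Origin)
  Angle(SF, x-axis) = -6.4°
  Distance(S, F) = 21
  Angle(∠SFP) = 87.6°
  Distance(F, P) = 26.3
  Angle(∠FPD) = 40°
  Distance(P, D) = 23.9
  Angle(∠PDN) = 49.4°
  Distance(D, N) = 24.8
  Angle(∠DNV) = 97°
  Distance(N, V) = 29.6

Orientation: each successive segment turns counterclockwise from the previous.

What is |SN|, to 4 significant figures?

31.30

S is at the origin; SF runs at -6.4° with length 21.0, so F = (20.87, -2.341). ∠SFP = 87.6° gives FP at 86.00° from the x-axis; with |FP| = 26.3, P = (22.70, 23.90). ∠FPD = 40.0° gives PD at -134.0° from the x-axis; with |PD| = 23.9, D = (6.101, 6.703). ∠PDN = 49.4° gives DN at -3.400° from the x-axis; with |DN| = 24.8, N = (30.86, 5.232). Then |SN| = |N − S| = 31.30.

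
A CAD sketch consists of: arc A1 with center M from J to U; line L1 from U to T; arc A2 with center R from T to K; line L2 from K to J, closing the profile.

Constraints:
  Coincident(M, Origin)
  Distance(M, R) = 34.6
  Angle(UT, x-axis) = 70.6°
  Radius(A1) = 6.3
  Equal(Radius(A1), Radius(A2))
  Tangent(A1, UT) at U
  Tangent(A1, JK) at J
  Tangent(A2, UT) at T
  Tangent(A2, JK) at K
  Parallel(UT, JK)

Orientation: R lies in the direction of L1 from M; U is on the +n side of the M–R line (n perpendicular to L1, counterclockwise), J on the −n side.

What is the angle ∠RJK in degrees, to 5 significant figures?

10.319°

The slot axis is L1's direction at 70.6°, so u = (cos 70.6°, sin 70.6°) = (0.33216, 0.94322) and n = (−sin 70.6°, cos 70.6°) = (-0.94322, 0.33216). M is at the origin and R lies 34.6 along u from M, so R = 34.6·u = (11.493, 32.636). Tangency of A1 to both parallel lines with radius 6.3 puts U and J at M ± 6.3·n: U = (-5.9423, 2.0926), J = (5.9423, -2.0926). Equal radii place T and K the same way about R: T = R + 6.3·n = (5.5505, 34.728), K = R − 6.3·n = (17.435, 30.543). Then cos ∠RJK = JR·JK / (|JR||JK|), giving 10.319°.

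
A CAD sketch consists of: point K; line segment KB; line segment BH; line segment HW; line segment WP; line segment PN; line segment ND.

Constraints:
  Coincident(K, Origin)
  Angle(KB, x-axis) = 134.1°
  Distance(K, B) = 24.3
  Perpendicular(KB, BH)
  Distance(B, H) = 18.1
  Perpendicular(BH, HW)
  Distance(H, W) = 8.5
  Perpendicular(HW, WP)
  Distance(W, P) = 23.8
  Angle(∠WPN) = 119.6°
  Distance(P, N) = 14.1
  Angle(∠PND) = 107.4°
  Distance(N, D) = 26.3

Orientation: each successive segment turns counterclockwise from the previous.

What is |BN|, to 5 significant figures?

13.211

K is at the origin; KB runs at 134.1° with length 24.3, so B = (-16.911, 17.450). KB is perpendicular to BH, so BH runs at -135.90°; with |BH| = 18.1, H = (-29.909, 4.8544). The perpendicularity gives HW at right angles to BH, so HW runs at -45.900°; with |HW| = 8.5, W = (-23.994, -1.2496). HW ⟂ WP, so WP runs at 44.100°; with |WP| = 23.8, P = (-6.9021, 15.313). ∠WPN = 119.6° gives PN at 104.50° from the x-axis; with |PN| = 14.1, N = (-10.432, 28.964). Then |BN| = |N − B| = 13.211.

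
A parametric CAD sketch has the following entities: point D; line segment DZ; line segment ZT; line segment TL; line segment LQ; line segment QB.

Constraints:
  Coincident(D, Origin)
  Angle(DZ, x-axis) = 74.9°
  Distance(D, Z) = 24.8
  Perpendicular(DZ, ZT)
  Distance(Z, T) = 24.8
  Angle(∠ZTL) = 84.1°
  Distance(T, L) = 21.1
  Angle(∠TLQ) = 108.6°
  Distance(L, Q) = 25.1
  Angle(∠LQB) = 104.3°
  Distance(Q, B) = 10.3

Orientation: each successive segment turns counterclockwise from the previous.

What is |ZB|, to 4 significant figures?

18.52

∠TLQ = 108.6° gives LQ at -27.80° from the x-axis; with |LQ| = 25.1, Q = (1.346, -2.131). ∠LQB = 104.3° gives QB at 47.90° from the x-axis; with |QB| = 10.3, B = (8.252, 5.512). Then |ZB| = |B − Z| = 18.52.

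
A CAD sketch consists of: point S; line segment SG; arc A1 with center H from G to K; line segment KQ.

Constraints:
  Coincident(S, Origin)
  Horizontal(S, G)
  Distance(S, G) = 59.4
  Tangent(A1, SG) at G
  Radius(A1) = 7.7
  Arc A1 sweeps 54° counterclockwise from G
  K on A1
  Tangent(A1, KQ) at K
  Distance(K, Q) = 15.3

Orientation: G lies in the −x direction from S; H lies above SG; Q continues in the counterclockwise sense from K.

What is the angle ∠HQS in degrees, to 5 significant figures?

133.32°

On A1, G sits at bearing -90° from H; a 54° counterclockwise sweep puts K at bearing -36°, so K = H + 7.7·(cos -36°, sin -36°) = (-53.171, 3.1741). Tangency of A1 to KQ means the radius HK is perpendicular to KQ, so KQ runs along (−sin -36°, cos -36°); with |KQ| = 15.3, Q = (-44.177, 15.552). Then cos ∠HQS = QH·QS / (|QH||QS|), giving 133.32°.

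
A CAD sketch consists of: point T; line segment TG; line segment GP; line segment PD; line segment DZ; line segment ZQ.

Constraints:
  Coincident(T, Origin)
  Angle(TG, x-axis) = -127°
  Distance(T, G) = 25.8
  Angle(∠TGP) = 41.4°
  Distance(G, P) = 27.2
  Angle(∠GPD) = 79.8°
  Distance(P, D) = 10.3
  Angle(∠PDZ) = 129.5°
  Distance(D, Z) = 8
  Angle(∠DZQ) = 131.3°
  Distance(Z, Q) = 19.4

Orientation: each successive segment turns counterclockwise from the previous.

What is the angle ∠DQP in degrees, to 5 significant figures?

21.396°

∠PDZ = 129.5° gives DZ at 162.30° from the x-axis; with |DZ| = 8.0, Z = (-0.32876, -3.1398). ∠DZQ = 131.3° gives ZQ at -149.00° from the x-axis; with |ZQ| = 19.4, Q = (-16.958, -13.132). Then cos ∠DQP = QD·QP / (|QD||QP|), giving 21.396°.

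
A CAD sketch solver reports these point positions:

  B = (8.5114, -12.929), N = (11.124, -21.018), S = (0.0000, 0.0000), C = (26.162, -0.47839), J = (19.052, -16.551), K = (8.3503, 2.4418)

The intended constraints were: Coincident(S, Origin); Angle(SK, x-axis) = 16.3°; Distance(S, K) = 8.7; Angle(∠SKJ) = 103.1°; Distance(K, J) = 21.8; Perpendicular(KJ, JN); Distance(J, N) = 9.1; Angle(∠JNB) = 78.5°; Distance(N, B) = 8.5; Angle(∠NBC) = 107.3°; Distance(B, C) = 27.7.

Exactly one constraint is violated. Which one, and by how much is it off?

Distance(B, C) = 27.7 — off by 6.10.

S = (0.00, 0.00) ✓; SK at 16.30° ✓; |SK| = 8.700 ✓; ∠SKJ = 103.1° ✓; |KJ| = 21.80 ✓; ∠(KJ, JN) = 90.00° ✓; |JN| = 9.100 ✓; ∠JNB = 78.50° ✓; |NB| = 8.500 ✓; ∠NBC = 107.3° ✓; |BC| = 21.60 ✗.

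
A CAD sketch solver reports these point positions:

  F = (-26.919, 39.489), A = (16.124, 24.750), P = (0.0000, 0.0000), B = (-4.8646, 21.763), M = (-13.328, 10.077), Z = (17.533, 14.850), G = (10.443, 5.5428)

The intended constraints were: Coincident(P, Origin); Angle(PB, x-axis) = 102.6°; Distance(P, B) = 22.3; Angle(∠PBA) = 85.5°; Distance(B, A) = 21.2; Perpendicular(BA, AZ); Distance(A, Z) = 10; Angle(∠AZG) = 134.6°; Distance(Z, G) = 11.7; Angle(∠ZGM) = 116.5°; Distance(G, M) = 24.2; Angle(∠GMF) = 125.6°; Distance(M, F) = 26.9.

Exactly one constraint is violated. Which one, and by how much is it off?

Distance(M, F) = 26.9 — off by 5.50.

P = (0.00, 0.00) ✓; PB at 102.6° ✓; |PB| = 22.30 ✓; ∠PBA = 85.50° ✓; |BA| = 21.20 ✓; ∠(BA, AZ) = 90.00° ✓; |AZ| = 10.00 ✓; ∠AZG = 134.6° ✓; |ZG| = 11.70 ✓; ∠ZGM = 116.5° ✓; |GM| = 24.20 ✓; ∠GMF = 125.6° ✓; |MF| = 32.40 ✗.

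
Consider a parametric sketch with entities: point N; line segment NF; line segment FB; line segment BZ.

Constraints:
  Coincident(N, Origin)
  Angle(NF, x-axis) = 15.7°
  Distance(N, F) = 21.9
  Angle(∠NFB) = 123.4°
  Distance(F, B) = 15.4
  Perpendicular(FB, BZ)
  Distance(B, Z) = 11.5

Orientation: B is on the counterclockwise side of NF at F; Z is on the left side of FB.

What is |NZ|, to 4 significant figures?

28.28

N is at the origin; NF runs at 15.7° with length 21.9, so F = 21.9·(cos 15.7°, sin 15.7°) = (21.08, 5.926). ∠NFB = 123.4°, so FB runs at 15.7° + (180° − 123.4°) = 72.30° from the x-axis; with |FB| = 15.4, B = F + 15.4·(cos 72.30°, sin 72.30°) = (25.77, 20.60). FB ⟂ BZ; with |BZ| = 11.5 on the left of FB, Z = B + 11.5·(-0.9527, 0.3040) = (14.81, 24.09). Then |NZ| = |Z − N| = 28.28.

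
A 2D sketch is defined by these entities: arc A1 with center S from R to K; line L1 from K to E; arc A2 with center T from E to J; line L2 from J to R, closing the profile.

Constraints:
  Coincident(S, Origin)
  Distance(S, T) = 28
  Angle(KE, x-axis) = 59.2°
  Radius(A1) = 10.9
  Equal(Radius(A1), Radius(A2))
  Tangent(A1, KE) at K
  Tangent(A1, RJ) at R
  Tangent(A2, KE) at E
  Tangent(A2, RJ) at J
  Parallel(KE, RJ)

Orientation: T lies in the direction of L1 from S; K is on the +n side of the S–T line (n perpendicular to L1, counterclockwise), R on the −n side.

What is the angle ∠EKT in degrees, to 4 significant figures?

21.27°

Tangency of A1 to both parallel lines with radius 10.9 puts K and R at S ± 10.9·n: K = (-9.363, 5.581), R = (9.363, -5.581). Equal radii place E and J the same way about T: E = T + 10.9·n = (4.975, 29.63), J = T − 10.9·n = (23.70, 18.47). Then cos ∠EKT = KE·KT / (|KE||KT|), giving 21.27°.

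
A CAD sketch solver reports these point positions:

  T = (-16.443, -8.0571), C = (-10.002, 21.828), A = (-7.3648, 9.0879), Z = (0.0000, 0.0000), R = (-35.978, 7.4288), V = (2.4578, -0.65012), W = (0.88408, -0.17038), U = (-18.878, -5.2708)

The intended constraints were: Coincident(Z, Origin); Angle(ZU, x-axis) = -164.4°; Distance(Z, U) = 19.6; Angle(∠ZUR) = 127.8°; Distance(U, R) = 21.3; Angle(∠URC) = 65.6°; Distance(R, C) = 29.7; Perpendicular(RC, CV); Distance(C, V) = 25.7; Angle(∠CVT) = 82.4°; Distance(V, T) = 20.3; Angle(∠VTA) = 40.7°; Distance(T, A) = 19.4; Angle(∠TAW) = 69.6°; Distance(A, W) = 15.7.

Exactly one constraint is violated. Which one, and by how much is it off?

Distance(A, W) = 15.7 — off by 3.30.

Z = (0.00, 0.00) ✓; ZU at -164.4° ✓; |ZU| = 19.60 ✓; ∠ZUR = 127.8° ✓; |UR| = 21.30 ✓; ∠URC = 65.60° ✓; |RC| = 29.70 ✓; ∠(RC, CV) = 90.00° ✓; |CV| = 25.70 ✓; ∠CVT = 82.40° ✓; |VT| = 20.30 ✓; ∠VTA = 40.70° ✓; |TA| = 19.40 ✓; ∠TAW = 69.60° ✓; |AW| = 12.40 ✗.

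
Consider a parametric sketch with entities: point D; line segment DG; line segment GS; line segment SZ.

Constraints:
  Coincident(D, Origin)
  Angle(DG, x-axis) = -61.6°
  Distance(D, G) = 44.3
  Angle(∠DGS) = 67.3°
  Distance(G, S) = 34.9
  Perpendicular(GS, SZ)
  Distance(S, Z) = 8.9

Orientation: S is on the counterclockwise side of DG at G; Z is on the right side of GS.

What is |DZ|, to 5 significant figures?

52.857

D is at the origin; DG runs at -61.6° with length 44.3, so G = 44.3·(cos -61.6°, sin -61.6°) = (21.070, -38.968). ∠DGS = 67.3°, so GS runs at -61.6° + (180° − 67.3°) = 51.100° from the x-axis; with |GS| = 34.9, S = G + 34.9·(cos 51.100°, sin 51.100°) = (42.986, -11.808). GS ⟂ SZ; with |SZ| = 8.9 on the right of GS, Z = S + 8.9·(0.77824, -0.62796) = (49.912, -17.397). Then |DZ| = |Z − D| = 52.857.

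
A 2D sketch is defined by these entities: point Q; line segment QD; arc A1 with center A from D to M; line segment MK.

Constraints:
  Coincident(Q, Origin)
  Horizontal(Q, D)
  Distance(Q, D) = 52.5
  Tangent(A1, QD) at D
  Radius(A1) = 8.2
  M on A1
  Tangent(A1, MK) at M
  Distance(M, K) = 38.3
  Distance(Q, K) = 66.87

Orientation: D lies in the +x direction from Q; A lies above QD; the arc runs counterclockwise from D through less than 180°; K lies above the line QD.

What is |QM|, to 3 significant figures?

61.2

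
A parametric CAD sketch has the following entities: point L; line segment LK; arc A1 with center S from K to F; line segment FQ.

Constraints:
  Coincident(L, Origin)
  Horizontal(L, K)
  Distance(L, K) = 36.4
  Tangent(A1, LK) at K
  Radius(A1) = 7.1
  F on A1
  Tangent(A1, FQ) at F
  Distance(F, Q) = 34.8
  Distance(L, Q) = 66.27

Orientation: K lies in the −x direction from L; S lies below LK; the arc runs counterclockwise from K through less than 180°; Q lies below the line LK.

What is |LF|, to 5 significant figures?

43.368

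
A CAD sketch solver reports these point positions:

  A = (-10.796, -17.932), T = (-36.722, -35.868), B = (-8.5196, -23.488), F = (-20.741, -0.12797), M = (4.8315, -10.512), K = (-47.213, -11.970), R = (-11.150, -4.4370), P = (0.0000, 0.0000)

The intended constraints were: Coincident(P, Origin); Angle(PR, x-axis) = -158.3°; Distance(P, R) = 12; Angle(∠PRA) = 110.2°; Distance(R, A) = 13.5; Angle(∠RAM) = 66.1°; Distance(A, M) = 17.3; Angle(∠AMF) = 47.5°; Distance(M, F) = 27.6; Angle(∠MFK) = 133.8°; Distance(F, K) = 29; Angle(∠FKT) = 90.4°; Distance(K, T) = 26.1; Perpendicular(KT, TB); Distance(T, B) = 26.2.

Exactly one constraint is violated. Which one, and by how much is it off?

Distance(T, B) = 26.2 — off by 4.60.

P = (0.00, 0.00) ✓; PR at -158.3° ✓; |PR| = 12.00 ✓; ∠PRA = 110.2° ✓; |RA| = 13.50 ✓; ∠RAM = 66.10° ✓; |AM| = 17.30 ✓; ∠AMF = 47.50° ✓; |MF| = 27.60 ✓; ∠MFK = 133.8° ✓; |FK| = 29.00 ✓; ∠FKT = 90.40° ✓; |KT| = 26.10 ✓; ∠(KT, TB) = 90.00° ✓; |TB| = 30.80 ✗.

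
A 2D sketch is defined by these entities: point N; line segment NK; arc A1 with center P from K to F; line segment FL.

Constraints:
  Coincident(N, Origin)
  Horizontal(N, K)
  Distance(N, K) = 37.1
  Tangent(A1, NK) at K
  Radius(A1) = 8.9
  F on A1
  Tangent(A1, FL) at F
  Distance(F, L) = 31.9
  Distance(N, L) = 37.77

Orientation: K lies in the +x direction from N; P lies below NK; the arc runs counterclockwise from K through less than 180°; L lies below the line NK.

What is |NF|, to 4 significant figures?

29.46

Checks: |PF| = 8.900 ✓; ∠(PF, FL) = 90.00° ✓; |FL| = 31.90 ✓; |NL| = 37.77 ✓.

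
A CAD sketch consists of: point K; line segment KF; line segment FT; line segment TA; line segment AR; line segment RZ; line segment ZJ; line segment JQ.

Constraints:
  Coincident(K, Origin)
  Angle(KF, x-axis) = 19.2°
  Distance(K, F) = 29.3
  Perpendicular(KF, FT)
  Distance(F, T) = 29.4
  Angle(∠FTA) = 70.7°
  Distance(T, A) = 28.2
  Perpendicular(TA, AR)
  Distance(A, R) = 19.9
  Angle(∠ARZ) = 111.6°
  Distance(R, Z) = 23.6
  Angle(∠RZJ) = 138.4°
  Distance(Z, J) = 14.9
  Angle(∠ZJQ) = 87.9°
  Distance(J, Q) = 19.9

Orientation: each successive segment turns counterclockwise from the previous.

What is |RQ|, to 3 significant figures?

32.1

K is at the origin; KF runs at 19.2° with length 29.3, so F = (27.7, 9.64). The perpendicularity gives FT at right angles to KF, so FT runs at 109°; with |FT| = 29.4, T = (18.0, 37.4). ∠FTA = 70.7° gives TA at -142° from the x-axis; with |TA| = 28.2, A = (-4.07, 19.8). TA is perpendicular to AR, so AR runs at -51.5°; with |AR| = 19.9, R = (8.32, 4.27). ∠ARZ = 111.6° gives RZ at 16.9° from the x-axis; with |RZ| = 23.6, Z = (30.9, 11.1). ∠RZJ = 138.4° gives ZJ at 58.5° from the x-axis; with |ZJ| = 14.9, J = (38.7, 23.8). ∠ZJQ = 87.9° gives JQ at 151° from the x-axis; with |JQ| = 19.9, Q = (21.3, 33.6). Then |RQ| = |Q − R| = 32.1.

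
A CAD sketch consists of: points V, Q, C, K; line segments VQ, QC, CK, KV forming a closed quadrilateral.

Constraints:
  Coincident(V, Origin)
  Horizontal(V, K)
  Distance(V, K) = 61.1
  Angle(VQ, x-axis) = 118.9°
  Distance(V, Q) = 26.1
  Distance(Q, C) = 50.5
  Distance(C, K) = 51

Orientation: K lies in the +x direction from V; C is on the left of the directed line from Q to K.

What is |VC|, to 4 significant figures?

54.63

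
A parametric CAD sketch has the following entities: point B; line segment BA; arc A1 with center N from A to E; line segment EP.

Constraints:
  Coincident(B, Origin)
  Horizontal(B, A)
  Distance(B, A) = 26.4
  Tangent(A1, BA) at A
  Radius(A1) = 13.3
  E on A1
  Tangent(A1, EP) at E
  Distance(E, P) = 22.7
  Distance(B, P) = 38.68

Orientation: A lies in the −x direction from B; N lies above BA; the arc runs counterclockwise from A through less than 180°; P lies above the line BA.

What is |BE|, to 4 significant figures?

18.84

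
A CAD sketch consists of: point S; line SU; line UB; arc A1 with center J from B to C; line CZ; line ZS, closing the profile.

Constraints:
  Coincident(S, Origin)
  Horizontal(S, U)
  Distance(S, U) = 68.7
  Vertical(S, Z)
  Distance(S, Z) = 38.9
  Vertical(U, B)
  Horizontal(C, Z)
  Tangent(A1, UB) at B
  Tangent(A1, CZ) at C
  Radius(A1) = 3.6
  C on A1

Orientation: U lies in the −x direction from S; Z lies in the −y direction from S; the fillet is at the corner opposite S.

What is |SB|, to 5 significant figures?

77.238

S is at the origin; S and U share the same y with |SU| = 68.7 and U on the −x side, so U = (-68.700, 0.0000). S and Z share the same x with |SZ| = 38.9 and Z on the −y side, so Z = (0.0000, -38.900). The virtual corner opposite S is at (-68.700, -38.900). A1 meets UB tangentially, so JB is at right angles to UB and the tangent condition forces JC to be normal to CZ, with radius 3.6, so the center J sits 3.6 in from both sides at J = (-65.100, -35.300). That places the tangent points at B = (-68.700, -35.300) on UB and C = (-65.100, -38.900) on CZ. Then |SB| = |B − S| = 77.238.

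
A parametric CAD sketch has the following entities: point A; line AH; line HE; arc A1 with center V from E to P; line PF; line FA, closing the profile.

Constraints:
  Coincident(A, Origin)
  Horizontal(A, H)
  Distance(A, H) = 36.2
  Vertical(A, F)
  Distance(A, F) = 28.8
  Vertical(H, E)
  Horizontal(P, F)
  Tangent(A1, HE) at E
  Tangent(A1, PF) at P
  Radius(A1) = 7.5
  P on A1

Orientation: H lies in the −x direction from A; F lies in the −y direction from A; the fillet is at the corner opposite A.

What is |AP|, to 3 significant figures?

40.7

A is at the origin; AH is horizontal with |AH| = 36.2 and H on the −x side, so H = (-36.2, 0.00). A and F share the same x with |AF| = 28.8 and F on the −y side, so F = (0.00, -28.8). The virtual corner opposite A is at (-36.2, -28.8). Since A1 is tangent to HE there, VE ⟂ HE and the tangent condition forces VP to be normal to PF, with radius 7.5, so the center V sits 7.5 in from both sides at V = (-28.7, -21.3). That places the tangent points at E = (-36.2, -21.3) on HE and P = (-28.7, -28.8) on PF. Then |AP| = |P − A| = 40.7.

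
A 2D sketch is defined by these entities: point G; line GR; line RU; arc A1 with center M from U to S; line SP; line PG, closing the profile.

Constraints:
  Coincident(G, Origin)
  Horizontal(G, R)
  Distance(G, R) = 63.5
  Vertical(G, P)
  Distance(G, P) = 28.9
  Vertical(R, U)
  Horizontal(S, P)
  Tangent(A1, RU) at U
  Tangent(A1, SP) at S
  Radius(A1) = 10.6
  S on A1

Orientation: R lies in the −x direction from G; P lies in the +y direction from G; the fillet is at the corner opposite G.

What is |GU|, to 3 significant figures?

66.1

The virtual corner opposite G is at (-63.5, 28.9). The tangent condition forces MU to be normal to RU and the tangent condition forces MS to be normal to SP, with radius 10.6, so the center M sits 10.6 in from both sides at M = (-52.9, 18.3). That places the tangent points at U = (-63.5, 18.3) on RU and S = (-52.9, 28.9) on SP. Then |GU| = |U − G| = 66.1.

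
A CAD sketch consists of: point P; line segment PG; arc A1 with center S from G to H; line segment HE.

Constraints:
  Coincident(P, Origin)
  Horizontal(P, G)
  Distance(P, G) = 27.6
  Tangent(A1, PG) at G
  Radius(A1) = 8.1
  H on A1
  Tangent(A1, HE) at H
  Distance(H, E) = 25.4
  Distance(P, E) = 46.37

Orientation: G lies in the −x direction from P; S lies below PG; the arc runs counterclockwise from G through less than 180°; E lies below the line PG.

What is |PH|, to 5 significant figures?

36.831

P is at the origin; PG is horizontal with |PG| = 27.6 and G on the −x side, so G = (-27.600, 0.0000). Since A1 is tangent to PG there, SG ⟂ PG, so S = G + (0, -8.1) = (-27.600, -8.1000). Since SH ⟂ HE (tangency), |SE| = √(8.1² + 25.4²) = 26.660 regardless of where H sits on A1. So E lies on both circle(P, 46.37) and circle(S, 26.660); the below-PG intersection is E = (-30.924, -34.552). H is the foot of the tangent from E: H = (-35.564, -9.5794).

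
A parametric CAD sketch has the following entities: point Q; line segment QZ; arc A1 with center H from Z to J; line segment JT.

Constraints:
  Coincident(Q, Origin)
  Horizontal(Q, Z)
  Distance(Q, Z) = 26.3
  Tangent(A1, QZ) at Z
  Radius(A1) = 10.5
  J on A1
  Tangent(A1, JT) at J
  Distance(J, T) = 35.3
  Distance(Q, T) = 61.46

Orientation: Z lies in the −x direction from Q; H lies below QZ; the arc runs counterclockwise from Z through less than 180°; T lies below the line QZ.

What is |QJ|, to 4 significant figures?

37.46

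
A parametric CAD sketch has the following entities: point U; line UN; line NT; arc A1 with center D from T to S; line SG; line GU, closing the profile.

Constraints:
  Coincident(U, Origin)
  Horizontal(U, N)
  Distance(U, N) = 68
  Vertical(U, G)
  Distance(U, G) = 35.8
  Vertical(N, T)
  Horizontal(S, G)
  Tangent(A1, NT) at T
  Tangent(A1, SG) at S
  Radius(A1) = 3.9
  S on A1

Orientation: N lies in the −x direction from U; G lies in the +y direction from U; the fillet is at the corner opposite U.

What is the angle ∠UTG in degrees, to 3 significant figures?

28.4°

The virtual corner opposite U is at (-68.0, 35.8). A1 meets NT tangentially, so DT is at right angles to NT and tangency of A1 to SG means the radius DS is perpendicular to SG, with radius 3.9, so the center D sits 3.9 in from both sides at D = (-64.1, 31.9). That places the tangent points at T = (-68.0, 31.9) on NT and S = (-64.1, 35.8) on SG. Then cos ∠UTG = TU·TG / (|TU||TG|), giving 28.4°.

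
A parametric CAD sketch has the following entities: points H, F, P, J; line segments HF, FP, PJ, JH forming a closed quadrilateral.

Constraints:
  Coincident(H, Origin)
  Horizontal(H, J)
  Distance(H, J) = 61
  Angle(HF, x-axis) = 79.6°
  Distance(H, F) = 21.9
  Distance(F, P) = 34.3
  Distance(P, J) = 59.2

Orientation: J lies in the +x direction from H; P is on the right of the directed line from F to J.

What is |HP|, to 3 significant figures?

13.1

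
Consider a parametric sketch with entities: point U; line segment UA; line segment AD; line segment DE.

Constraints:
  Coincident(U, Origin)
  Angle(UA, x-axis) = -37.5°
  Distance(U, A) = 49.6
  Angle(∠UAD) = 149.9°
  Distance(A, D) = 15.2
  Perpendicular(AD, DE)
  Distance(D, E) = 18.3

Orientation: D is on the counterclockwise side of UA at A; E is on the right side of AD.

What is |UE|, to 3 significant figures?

72.4

U is at the origin; UA runs at -37.5° with length 49.6, so A = 49.6·(cos -37.5°, sin -37.5°) = (39.4, -30.2). ∠UAD = 149.9°, so AD runs at -37.5° + (180° − 149.9°) = -7.40° from the x-axis; with |AD| = 15.2, D = A + 15.2·(cos -7.40°, sin -7.40°) = (54.4, -32.2). The perpendicularity gives DE at right angles to AD; with |DE| = 18.3 on the right of AD, E = D + 18.3·(-0.129, -0.992) = (52.1, -50.3). Then |UE| = |E − U| = 72.4.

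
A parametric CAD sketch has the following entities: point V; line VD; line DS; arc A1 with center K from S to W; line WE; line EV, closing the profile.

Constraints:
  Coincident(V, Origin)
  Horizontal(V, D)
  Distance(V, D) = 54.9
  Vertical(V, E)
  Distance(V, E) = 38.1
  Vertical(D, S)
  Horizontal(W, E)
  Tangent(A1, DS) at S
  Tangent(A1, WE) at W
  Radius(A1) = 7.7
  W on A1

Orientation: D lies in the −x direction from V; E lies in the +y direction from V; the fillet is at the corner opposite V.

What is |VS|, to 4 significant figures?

62.75

V is at the origin; V and D share the same y with |VD| = 54.9 and D on the −x side, so D = (-54.90, 0.000). V and E share the same x with |VE| = 38.1 and E on the +y side, so E = (0.000, 38.10). The virtual corner opposite V is at (-54.90, 38.10). The tangent condition forces KS to be normal to DS and since A1 is tangent to WE there, KW ⟂ WE, with radius 7.7, so the center K sits 7.7 in from both sides at K = (-47.20, 30.40). That places the tangent points at S = (-54.90, 30.40) on DS and W = (-47.20, 38.10) on WE. Then |VS| = |S − V| = 62.75.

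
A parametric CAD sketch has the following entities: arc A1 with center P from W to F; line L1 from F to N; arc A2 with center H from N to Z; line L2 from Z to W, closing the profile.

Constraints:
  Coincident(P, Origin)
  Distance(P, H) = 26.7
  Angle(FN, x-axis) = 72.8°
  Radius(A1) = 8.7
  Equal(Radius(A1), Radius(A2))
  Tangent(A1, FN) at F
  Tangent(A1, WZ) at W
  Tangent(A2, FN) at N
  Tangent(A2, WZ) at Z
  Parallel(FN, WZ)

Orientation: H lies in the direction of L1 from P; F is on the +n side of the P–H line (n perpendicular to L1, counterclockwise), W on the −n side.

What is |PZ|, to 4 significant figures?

28.08

The slot axis is L1's direction at 72.8°, so u = (cos 72.8°, sin 72.8°) = (0.2957, 0.9553) and n = (−sin 72.8°, cos 72.8°) = (-0.9553, 0.2957). P is at the origin and H lies 26.7 along u from P, so H = 26.7·u = (7.895, 25.51). Tangency of A1 to both parallel lines with radius 8.7 puts F and W at P ± 8.7·n: F = (-8.311, 2.573), W = (8.311, -2.573). Equal radii place N and Z the same way about H: N = H + 8.7·n = (-0.4155, 28.08), Z = H − 8.7·n = (16.21, 22.93). Then |PZ| = |Z − P| = 28.08.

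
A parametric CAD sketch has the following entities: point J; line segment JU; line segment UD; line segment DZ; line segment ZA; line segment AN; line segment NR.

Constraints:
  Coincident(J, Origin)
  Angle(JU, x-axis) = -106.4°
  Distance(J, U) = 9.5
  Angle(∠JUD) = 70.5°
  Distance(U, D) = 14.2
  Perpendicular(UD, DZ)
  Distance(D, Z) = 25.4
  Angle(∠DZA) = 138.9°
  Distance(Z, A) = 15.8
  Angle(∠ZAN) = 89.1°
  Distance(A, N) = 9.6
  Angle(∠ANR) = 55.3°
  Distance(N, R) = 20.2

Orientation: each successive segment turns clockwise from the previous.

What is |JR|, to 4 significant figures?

21.72

∠ZAN = 89.1° gives AN at -77.90° from the x-axis; with |AN| = 9.6, N = (18.12, 13.96). ∠ANR = 55.3° gives NR at 157.4° from the x-axis; with |NR| = 20.2, R = (-0.5324, 21.72). Then |JR| = |R − J| = 21.72.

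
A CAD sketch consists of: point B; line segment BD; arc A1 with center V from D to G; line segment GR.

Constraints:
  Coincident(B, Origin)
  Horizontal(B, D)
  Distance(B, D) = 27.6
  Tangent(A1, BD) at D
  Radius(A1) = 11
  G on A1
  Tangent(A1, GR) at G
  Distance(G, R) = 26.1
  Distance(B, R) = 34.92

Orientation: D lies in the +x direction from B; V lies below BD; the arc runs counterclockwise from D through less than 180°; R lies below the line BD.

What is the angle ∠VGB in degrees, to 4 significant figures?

169.2°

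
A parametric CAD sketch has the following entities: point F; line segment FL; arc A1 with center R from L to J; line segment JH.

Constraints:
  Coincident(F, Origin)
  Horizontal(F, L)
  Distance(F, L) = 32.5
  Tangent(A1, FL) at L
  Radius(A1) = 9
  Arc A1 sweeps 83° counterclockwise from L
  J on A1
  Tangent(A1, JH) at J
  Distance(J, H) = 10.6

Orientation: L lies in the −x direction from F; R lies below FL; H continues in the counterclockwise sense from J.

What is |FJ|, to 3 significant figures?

42.2

The tangent condition forces RL to be normal to FL, so R = L + (0, -9) = (-32.5, -9.00). On A1, L sits at bearing 90° from R; an 83° counterclockwise sweep puts J at bearing 173°, so J = R + 9.0·(cos 173°, sin 173°) = (-41.4, -7.90). Then |FJ| = |J − F| = 42.2.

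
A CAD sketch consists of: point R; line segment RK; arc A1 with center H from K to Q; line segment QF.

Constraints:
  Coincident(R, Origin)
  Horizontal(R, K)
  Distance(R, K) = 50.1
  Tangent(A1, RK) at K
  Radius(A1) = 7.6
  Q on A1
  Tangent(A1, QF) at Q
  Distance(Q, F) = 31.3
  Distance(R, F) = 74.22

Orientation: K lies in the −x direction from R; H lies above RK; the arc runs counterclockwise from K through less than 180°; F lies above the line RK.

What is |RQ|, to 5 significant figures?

46.081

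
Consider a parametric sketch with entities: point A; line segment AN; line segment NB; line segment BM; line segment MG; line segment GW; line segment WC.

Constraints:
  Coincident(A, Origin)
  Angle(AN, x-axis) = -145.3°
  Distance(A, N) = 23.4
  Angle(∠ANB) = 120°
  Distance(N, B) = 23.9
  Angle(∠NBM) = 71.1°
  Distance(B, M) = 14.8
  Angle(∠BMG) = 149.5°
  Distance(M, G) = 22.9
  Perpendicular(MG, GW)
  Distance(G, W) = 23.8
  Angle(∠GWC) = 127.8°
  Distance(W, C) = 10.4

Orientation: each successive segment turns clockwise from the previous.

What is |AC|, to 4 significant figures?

19.62

A is at the origin; AN runs at -145.3° with length 23.4, so N = (-19.24, -13.32). ∠ANB = 120.0° gives NB at 154.7° from the x-axis; with |NB| = 23.9, B = (-40.85, -3.107). ∠NBM = 71.1° gives BM at 45.80° from the x-axis; with |BM| = 14.8, M = (-30.53, 7.503). ∠BMG = 149.5° gives MG at 15.30° from the x-axis; with |MG| = 22.9, G = (-8.439, 13.55). MG is perpendicular to GW, so GW runs at -74.70°; with |GW| = 23.8, W = (-2.159, -9.411). ∠GWC = 127.8° gives WC at -126.9° from the x-axis; with |WC| = 10.4, C = (-8.404, -17.73). Then |AC| = |C − A| = 19.62.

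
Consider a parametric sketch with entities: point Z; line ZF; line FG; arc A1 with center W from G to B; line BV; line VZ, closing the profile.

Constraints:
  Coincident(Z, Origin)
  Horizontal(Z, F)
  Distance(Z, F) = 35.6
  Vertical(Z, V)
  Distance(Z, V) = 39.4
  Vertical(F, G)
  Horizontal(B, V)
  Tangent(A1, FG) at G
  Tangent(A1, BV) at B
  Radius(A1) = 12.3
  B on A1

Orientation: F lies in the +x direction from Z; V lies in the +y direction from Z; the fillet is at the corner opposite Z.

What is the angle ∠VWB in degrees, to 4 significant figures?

62.17°

Z is at the origin; Z and F share the same y with |ZF| = 35.6 and F on the +x side, so F = (35.60, 0.000). ZV is vertical with |ZV| = 39.4 and V on the +y side, so V = (0.000, 39.40). The virtual corner opposite Z is at (35.60, 39.40). Since A1 is tangent to FG there, WG ⟂ FG and tangency of A1 to BV means the radius WB is perpendicular to BV, with radius 12.3, so the center W sits 12.3 in from both sides at W = (23.30, 27.10). That places the tangent points at G = (35.60, 27.10) on FG and B = (23.30, 39.40) on BV. Then cos ∠VWB = WV·WB / (|WV||WB|), giving 62.17°.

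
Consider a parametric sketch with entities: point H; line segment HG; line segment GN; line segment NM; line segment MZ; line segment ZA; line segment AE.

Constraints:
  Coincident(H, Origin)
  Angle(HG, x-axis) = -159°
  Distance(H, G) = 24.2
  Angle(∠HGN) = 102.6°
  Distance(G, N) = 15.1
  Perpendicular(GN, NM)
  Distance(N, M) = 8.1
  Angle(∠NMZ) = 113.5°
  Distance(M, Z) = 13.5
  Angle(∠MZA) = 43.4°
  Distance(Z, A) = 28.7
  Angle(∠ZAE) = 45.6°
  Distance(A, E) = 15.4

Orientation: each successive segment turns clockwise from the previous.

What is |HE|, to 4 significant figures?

33.62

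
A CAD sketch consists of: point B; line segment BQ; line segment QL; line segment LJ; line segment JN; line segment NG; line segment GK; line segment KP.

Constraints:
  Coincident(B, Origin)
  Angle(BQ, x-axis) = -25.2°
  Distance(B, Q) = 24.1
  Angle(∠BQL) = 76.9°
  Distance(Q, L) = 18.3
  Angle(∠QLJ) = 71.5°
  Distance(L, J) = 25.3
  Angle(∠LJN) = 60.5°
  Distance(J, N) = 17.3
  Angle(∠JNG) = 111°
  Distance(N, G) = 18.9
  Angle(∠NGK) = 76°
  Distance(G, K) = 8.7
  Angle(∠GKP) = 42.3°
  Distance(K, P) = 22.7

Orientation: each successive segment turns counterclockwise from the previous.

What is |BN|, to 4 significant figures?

14.07

∠QLJ = 71.5° gives LJ at -173.6° from the x-axis; with |LJ| = 25.3, J = (0.5000, 4.812). ∠LJN = 60.5° gives JN at -54.10° from the x-axis; with |JN| = 17.3, N = (10.64, -9.202). Then |BN| = |N − B| = 14.07.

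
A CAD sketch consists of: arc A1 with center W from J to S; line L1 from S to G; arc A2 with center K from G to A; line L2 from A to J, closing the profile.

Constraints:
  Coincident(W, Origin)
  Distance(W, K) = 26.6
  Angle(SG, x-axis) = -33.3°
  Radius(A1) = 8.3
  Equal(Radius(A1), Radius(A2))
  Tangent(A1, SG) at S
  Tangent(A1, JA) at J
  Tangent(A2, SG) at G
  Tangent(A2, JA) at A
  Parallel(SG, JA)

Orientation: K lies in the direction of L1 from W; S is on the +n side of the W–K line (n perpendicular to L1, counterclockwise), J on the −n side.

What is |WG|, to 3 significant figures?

27.9

The slot axis is L1's direction at -33.3°, so u = (cos -33.3°, sin -33.3°) = (0.836, -0.549) and n = (−sin -33.3°, cos -33.3°) = (0.549, 0.836). W is at the origin and K lies 26.6 along u from W, so K = 26.6·u = (22.2, -14.6). Tangency of A1 to both parallel lines with radius 8.3 puts S and J at W ± 8.3·n: S = (4.56, 6.94), J = (-4.56, -6.94). Equal radii place G and A the same way about K: G = K + 8.3·n = (26.8, -7.67), A = K − 8.3·n = (17.7, -21.5). Then |WG| = |G − W| = 27.9.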